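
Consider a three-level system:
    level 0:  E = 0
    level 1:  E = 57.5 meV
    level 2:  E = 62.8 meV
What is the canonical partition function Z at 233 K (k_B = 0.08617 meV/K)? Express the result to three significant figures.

Z = 1.10

k_BT = 0.08617 × 233 K = 20.078 meV.
Eᵢ/kT = 0, 2.8638, 3.1278.
Z = Σ e^(−Eᵢ/kT) = e^(−0) + e^(−2.8638) + e^(−3.1278) = 1.0000 + 0.057052 + 0.043814 = 1.1009.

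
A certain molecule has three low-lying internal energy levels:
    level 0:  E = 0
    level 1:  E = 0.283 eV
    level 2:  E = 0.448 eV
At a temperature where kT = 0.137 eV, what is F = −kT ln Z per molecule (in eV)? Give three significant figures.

-0.0209 eV

Eᵢ/kT = 0, 2.0657, 3.2701.
Z = Σ e^(−Eᵢ/kT) = e^(−0) + e^(−2.0657) + e^(−3.2701) = 1.0000 + 0.12673 + 0.038003 = 1.1647.
F = −kT ln Z = −0.137 × ln(1.1647) = −0.137 × 0.15246 = -0.0209 eV.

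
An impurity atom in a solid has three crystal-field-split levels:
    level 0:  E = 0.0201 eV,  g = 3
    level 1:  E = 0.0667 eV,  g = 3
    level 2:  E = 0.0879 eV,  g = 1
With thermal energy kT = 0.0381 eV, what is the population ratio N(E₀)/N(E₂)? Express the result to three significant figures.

17.8

n₀/n₂ = (g₀/g₂) exp[−(E₀−E₂)/kT] = (3/1) × exp(−(-0.0678 eV)/(0.0381 eV)) = (3/1) × exp(1.7795) = 17.8.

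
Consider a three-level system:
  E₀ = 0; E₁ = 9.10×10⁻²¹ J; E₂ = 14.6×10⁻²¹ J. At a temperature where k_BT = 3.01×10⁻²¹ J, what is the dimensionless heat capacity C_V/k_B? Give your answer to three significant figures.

0.564

Eᵢ/kT = 0, 3.0233, 4.8505.
Z = Σ e^(−Eᵢ/kT) = e^(−0) + e^(−3.0233) + e^(−4.8505) = 1.0000 + 0.048640 + 0.0078245 = 1.0565.
⟨E⟩ = 0.52708, ⟨E²⟩ = 5.3911.
C_V/k_B = (⟨E²⟩ − ⟨E⟩²)/(kT)² = (5.3911 − 0.27781)/9.0601 = 0.564.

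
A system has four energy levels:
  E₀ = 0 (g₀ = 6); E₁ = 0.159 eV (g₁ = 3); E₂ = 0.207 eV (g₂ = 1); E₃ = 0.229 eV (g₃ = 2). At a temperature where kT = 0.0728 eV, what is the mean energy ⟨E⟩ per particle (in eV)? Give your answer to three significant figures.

0.0132 eV

Eᵢ/kT = 0, 2.1841, 2.8434, 3.1456.
Z = Σ gᵢe^(−Eᵢ/kT) = 6·e^(−0) + 3·e^(−2.1841) + 1·e^(−2.8434) + 2·e^(−3.1456) = 6.0000 + 0.33774 + 0.058227 + 0.086082 = 6.4820.
⟨E⟩ = Σ Eᵢ gᵢe^(−Eᵢ/kT) / Z = (0·6.0000 + 0.159·0.33774 + 0.207·0.058227 + 0.229·0.086082) / 6.4820 = 0.0132 eV.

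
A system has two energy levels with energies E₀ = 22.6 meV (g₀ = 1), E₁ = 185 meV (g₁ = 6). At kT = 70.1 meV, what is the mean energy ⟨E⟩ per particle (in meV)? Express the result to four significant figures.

Eᵢ/kT = 0.322397, 2.63909.
Z = Σ gᵢe^(−Eᵢ/kT) = 1·e^(−0.322397) + 6·e^(−2.63909) = 0.724411 + 0.428557 = 1.15297.
⟨E⟩ = Σ Eᵢ gᵢe^(−Eᵢ/kT) / Z = (22.6·0.724411 + 185·0.428557) / 1.15297 = 82.96 meV.

82.96 meV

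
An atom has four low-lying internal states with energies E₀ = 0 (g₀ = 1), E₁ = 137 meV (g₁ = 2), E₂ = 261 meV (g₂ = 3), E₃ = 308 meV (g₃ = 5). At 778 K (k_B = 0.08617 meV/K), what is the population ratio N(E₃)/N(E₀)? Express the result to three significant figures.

0.0505

k_BT = 0.08617 × 778 K = 67.040 meV.
n₃/n₀ = (g₃/g₀) exp[−(E₃−E₀)/kT] = (5/1) × exp(−(308 meV)/(67.040 meV)) = (5/1) × exp(-4.5943) = 0.0505.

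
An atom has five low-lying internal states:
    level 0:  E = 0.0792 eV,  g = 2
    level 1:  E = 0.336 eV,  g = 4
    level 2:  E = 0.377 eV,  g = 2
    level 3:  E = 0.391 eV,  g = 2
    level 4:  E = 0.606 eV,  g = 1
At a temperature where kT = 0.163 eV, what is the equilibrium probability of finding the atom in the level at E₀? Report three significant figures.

0.574

Eᵢ/kT = 0.48589, 2.0613, 2.3129, 2.3988, 3.7178.
Z = Σ gᵢe^(−Eᵢ/kT) = 2·e^(−0.48589) + 4·e^(−2.0613) + 2·e^(−2.3129) + 2·e^(−2.3988) + 1·e^(−3.7178) = 1.2303 + 0.50915 + 0.19795 + 0.18165 + 0.024287 = 2.1433.
P₀ = g₀ e^(−E₀/kT) / Z = 1.2303/2.1433 = 0.574.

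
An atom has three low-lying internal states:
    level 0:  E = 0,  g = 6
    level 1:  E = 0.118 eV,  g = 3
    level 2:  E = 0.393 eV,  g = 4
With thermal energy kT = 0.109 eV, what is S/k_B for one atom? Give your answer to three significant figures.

Eᵢ/kT = 0, 1.0826, 3.6055.
Z = Σ gᵢe^(−Eᵢ/kT) = 6·e^(−0) + 3·e^(−1.0826) + 4·e^(−3.6055) = 6.0000 + 1.0161 + 0.10870 = 7.1248.
⟨E⟩ = Σ EᵢPᵢ = 0.022824 eV.
S/k_B = ln Z + ⟨E⟩/kT = ln(7.1248) + 0.022824/0.109 = 1.9636 + 0.20939 = 2.17.

2.17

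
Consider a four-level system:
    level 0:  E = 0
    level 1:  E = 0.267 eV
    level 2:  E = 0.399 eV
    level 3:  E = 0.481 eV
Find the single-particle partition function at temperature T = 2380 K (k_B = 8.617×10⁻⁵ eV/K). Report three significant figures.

k_BT = 8.617×10⁻⁵ × 2380 K = 0.20508 eV.
Eᵢ/kT = 0, 1.3019, 1.9456, 2.3454.
Z = Σ e^(−Eᵢ/kT) = e^(−0) + e^(−1.3019) + e^(−1.9456) + e^(−2.3454) = 1.0000 + 0.27201 + 0.14290 + 0.095809 = 1.5107.

Z = 1.51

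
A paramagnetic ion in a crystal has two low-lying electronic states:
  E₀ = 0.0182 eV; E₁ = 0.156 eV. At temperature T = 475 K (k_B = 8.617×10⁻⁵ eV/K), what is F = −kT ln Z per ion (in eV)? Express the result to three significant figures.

0.0168 eV

k_BT = 8.617×10⁻⁵ × 475 K = 0.040931 eV.
Eᵢ/kT = 0.44465, 3.8113.
Z = Σ e^(−Eᵢ/kT) = e^(−0.44465) + e^(−3.8113) = 0.64105 + 0.022119 = 0.66317.
F = −kT ln Z = −0.040931 × ln(0.66317) = −0.040931 × -0.41072 = 0.0168 eV.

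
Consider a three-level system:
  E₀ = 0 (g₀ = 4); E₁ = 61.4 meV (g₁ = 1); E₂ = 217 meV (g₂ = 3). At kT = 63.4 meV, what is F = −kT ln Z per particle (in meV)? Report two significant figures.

-95 meV

Eᵢ/kT = 0, 0.9685, 3.423.
Z = Σ gᵢe^(−Eᵢ/kT) = 4·e^(−0) + 1·e^(−0.9685) + 3·e^(−3.423) = 4.000 + 0.3797 + 0.09784 = 4.478.
F = −kT ln Z = −63.4 × ln(4.478) = −63.4 × 1.499 = -95 meV.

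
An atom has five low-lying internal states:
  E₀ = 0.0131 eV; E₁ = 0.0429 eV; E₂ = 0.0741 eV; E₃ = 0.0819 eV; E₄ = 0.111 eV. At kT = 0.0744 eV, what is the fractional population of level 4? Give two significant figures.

Eᵢ/kT = 0.1761, 0.5766, 0.9960, 1.101, 1.492.
Z = Σ e^(−Eᵢ/kT) = e^(−0.1761) + e^(−0.5766) + e^(−0.9960) + e^(−1.101) + e^(−1.492) = 0.8385 + 0.5618 + 0.3694 + 0.3325 + 0.2249 = 2.327.
P₄ = e^(−E₄/kT) / Z = 0.2249/2.327 = 0.097.

0.097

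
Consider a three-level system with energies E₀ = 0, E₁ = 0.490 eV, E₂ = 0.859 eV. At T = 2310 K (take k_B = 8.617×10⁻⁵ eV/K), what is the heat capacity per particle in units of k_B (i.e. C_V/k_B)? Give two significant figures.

0.64

k_BT = 8.617×10⁻⁵ × 2310 K = 0.1991 eV.
Eᵢ/kT = 0, 2.461, 4.314.
Z = Σ e^(−Eᵢ/kT) = e^(−0) + e^(−2.461) + e^(−4.314) = 1.000 + 0.08535 + 0.01338 = 1.099.
⟨E⟩ = 0.04851 eV, ⟨E²⟩ = 0.02763 eV².
C_V/k_B = (⟨E²⟩ − ⟨E⟩²)/(kT)² = (0.02763 − 0.002353)/0.03964 = 0.64.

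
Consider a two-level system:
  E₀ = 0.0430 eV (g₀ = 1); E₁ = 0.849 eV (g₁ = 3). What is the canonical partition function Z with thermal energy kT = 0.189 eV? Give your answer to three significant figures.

Eᵢ/kT = 0.22751, 4.4921.
Z = Σ gᵢe^(−Eᵢ/kT) = 1·e^(−0.22751) + 3·e^(−4.4921) = 0.79651 + 0.033591 = 0.83010.

Z = 0.830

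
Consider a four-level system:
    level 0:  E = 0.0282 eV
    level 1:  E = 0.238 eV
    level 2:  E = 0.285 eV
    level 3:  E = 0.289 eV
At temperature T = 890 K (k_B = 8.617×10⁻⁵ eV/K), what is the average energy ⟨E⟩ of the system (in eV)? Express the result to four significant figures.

k_BT = 8.617×10⁻⁵ × 890 K = 0.0766913 eV.
Eᵢ/kT = 0.367708, 3.10335, 3.71620, 3.76835.
Z = Σ e^(−Eᵢ/kT) = e^(−0.367708) + e^(−3.10335) + e^(−3.71620) + e^(−3.76835) = 0.692319 + 0.0448985 + 0.0243262 + 0.0230901 = 0.784634.
⟨E⟩ = Σ Eᵢ e^(−Eᵢ/kT) / Z = (0.0282·0.692319 + 0.238·0.0448985 + 0.285·0.0243262 + 0.289·0.0230901) / 0.784634 = 0.05584 eV.

0.05584 eV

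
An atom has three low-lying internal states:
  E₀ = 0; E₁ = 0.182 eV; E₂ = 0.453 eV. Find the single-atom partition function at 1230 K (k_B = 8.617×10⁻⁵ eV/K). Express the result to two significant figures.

k_BT = 8.617×10⁻⁵ × 1230 K = 0.1060 eV.
Eᵢ/kT = 0, 1.717, 4.274.
Z = Σ e^(−Eᵢ/kT) = e^(−0) + e^(−1.717) + e^(−4.274) = 1.000 + 0.1796 + 0.01393 = 1.194.

Z = 1.2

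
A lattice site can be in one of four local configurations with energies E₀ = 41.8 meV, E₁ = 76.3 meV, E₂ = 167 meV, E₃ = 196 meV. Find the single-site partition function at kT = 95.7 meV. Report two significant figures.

Eᵢ/kT = 0.4368, 0.7973, 1.745, 2.048.
Z = Σ e^(−Eᵢ/kT) = e^(−0.4368) + e^(−0.7973) + e^(−1.745) + e^(−2.048) = 0.6461 + 0.4505 + 0.1746 + 0.1290 = 1.400.

Z = 1.4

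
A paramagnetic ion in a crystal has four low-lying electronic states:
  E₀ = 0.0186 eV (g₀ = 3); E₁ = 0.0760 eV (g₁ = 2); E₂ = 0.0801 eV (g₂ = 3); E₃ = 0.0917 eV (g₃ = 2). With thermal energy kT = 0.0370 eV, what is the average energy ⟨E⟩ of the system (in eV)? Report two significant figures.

0.037 eV

Eᵢ/kT = 0.5027, 2.054, 2.165, 2.478.
Z = Σ gᵢe^(−Eᵢ/kT) = 3·e^(−0.5027) + 2·e^(−2.054) + 3·e^(−2.165) + 2·e^(−2.478) = 1.815 + 0.2564 + 0.3442 + 0.1678 = 2.583.
⟨E⟩ = Σ Eᵢ gᵢe^(−Eᵢ/kT) / Z = (0.0186·1.815 + 0.0760·0.2564 + 0.0801·0.3442 + 0.0917·0.1678) / 2.583 = 0.037 eV.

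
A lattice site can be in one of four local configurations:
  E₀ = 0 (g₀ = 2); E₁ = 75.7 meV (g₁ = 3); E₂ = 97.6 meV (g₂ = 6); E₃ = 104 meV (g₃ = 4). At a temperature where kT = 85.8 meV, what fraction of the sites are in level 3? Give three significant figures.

0.187

Eᵢ/kT = 0, 0.88228, 1.1375, 1.2121.
Z = Σ gᵢe^(−Eᵢ/kT) = 2·e^(−0) + 3·e^(−0.88228) + 6·e^(−1.1375) + 4·e^(−1.2121) = 2.0000 + 1.2415 + 1.9237 + 1.1903 = 6.3555.
P₃ = g₃ e^(−E₃/kT) / Z = 1.1903/6.3555 = 0.187.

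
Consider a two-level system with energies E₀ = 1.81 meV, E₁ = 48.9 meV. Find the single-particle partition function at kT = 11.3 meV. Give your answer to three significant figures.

Z = 0.865

Eᵢ/kT = 0.16018, 4.3274.
Z = Σ e^(−Eᵢ/kT) = e^(−0.16018) + e^(−4.3274) = 0.85199 + 0.013202 = 0.86519.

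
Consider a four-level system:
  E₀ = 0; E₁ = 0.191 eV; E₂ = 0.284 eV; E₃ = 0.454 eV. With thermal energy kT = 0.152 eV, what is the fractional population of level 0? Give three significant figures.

Eᵢ/kT = 0, 1.2566, 1.8684, 2.9868.
Z = Σ e^(−Eᵢ/kT) = e^(−0) + e^(−1.2566) + e^(−1.8684) + e^(−2.9868) = 1.0000 + 0.28462 + 0.15437 + 0.050449 = 1.4894.
P₀ = e^(−E₀/kT) / Z = 1.0000/1.4894 = 0.671.

0.671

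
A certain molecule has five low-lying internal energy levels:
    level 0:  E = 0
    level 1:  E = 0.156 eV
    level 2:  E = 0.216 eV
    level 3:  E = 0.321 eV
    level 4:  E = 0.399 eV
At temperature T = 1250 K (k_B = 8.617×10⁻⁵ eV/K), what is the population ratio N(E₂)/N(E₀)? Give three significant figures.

k_BT = 8.617×10⁻⁵ × 1250 K = 0.10771 eV.
n₂/n₀ = exp[−(E₂−E₀)/kT] = exp(−(0.216 eV)/(0.10771 eV)) = exp(-2.0054) = 0.135.

0.135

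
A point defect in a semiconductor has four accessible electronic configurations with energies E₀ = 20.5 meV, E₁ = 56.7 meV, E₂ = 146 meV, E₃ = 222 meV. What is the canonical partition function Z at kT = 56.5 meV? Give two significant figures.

Eᵢ/kT = 0.3628, 1.004, 2.584, 3.929.
Z = Σ e^(−Eᵢ/kT) = e^(−0.3628) + e^(−1.004) + e^(−2.584) + e^(−3.929) = 0.6957 + 0.3664 + 0.07547 + 0.01966 = 1.157.

Z = 1.2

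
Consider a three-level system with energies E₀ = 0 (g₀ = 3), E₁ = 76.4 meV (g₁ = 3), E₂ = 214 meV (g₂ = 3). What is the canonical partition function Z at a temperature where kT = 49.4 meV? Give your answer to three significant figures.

Eᵢ/kT = 0, 1.5466, 4.3320.
Z = Σ gᵢe^(−Eᵢ/kT) = 3·e^(−0) + 3·e^(−1.5466) + 3·e^(−4.3320) = 3.0000 + 0.63891 + 0.039424 = 3.6783.

Z = 3.68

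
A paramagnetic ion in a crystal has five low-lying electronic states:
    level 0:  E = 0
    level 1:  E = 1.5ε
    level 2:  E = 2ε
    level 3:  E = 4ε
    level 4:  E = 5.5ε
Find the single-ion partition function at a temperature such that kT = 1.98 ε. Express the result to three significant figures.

Z = 2.03

Eᵢ/kT = 0, 0.75758, 1.0101, 2.0202, 2.7778.
Z = Σ e^(−Eᵢ/kT) = e^(−0) + e^(−0.75758) + e^(−1.0101) + e^(−2.0202) + e^(−2.7778) = 1.0000 + 0.46880 + 0.36418 + 0.13263 + 0.062175 = 2.0278.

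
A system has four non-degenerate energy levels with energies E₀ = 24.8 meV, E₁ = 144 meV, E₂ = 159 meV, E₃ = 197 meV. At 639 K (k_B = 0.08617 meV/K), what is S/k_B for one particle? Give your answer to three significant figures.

k_BT = 0.08617 × 639 K = 55.063 meV.
Eᵢ/kT = 0.45039, 2.6152, 2.8876, 3.5777.
Z = Σ e^(−Eᵢ/kT) = e^(−0.45039) + e^(−2.6152) + e^(−2.8876) + e^(−3.5777) = 0.63738 + 0.073153 + 0.055710 + 0.027940 = 0.79418.
⟨E⟩ = Σ EᵢPᵢ = 51.252 meV.
S/k_B = ln Z + ⟨E⟩/kT = ln(0.79418) + 51.252/55.063 = -0.23045 + 0.93079 = 0.700.

0.700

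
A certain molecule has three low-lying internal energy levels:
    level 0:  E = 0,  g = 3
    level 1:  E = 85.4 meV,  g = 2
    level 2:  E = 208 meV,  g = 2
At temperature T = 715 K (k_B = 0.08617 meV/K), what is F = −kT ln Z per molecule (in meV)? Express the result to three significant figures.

k_BT = 0.08617 × 715 K = 61.612 meV.
Eᵢ/kT = 0, 1.3861, 3.3760.
Z = Σ gᵢe^(−Eᵢ/kT) = 3·e^(−0) + 2·e^(−1.3861) + 2·e^(−3.3760) = 3.0000 + 0.50010 + 0.068368 = 3.5685.
F = −kT ln Z = −61.612 × ln(3.5685) = −61.612 × 1.2721 = -78.4 meV.

-78.4 meV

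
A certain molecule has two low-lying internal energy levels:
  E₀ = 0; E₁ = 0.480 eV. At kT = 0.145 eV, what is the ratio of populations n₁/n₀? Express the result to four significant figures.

0.03650

n₁/n₀ = exp[−(E₁−E₀)/kT] = exp(−(0.480 eV)/(0.145 eV)) = exp(-3.31034) = 0.03650.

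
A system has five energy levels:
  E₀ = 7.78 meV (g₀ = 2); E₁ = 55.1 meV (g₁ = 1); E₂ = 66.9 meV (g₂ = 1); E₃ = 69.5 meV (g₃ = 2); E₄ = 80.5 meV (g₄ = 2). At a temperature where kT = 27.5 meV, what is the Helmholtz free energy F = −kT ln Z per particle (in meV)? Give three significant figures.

-19.0 meV

Eᵢ/kT = 0.28291, 2.0036, 2.4327, 2.5273, 2.9273.
Z = Σ gᵢe^(−Eᵢ/kT) = 2·e^(−0.28291) + 1·e^(−2.0036) + 1·e^(−2.4327) + 2·e^(−2.5273) + 2·e^(−2.9273) = 1.5072 + 0.13485 + 0.087799 + 0.15975 + 0.10708 = 1.9967.
F = −kT ln Z = −27.5 × ln(1.9967) = −27.5 × 0.69150 = -19.0 meV.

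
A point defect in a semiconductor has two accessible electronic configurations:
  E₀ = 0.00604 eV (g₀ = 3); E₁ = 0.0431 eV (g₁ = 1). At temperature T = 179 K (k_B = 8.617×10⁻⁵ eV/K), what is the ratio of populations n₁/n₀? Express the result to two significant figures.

0.030

k_BT = 8.617×10⁻⁵ × 179 K = 0.01542 eV.
n₁/n₀ = (g₁/g₀) exp[−(E₁−E₀)/kT] = (1/3) × exp(−(0.03706 eV)/(0.01542 eV)) = (1/3) × exp(-2.403) = 0.030.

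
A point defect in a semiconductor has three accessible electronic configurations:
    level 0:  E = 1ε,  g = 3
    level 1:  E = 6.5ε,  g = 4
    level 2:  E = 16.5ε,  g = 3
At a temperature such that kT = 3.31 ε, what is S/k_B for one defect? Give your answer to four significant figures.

1.699

Eᵢ/kT = 0.302115, 1.96375, 4.98489.
Z = Σ gᵢe^(−Eᵢ/kT) = 3·e^(−0.302115) + 4·e^(−1.96375) + 3·e^(−4.98489) = 2.21776 + 0.561325 + 0.0205216 = 2.79961.
⟨E⟩ = Σ EᵢPᵢ = 2.21637 ε.
S/k_B = ln Z + ⟨E⟩/kT = ln(2.79961) + 2.21637/3.31 = 1.02948 + 0.669598 = 1.699.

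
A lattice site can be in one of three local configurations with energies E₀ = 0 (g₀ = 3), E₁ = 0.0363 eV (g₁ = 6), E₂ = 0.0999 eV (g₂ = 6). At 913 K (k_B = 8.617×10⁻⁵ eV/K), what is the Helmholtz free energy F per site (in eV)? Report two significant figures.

-0.17 eV

k_BT = 8.617×10⁻⁵ × 913 K = 0.07867 eV.
Eᵢ/kT = 0, 0.4614, 1.270.
Z = Σ gᵢe^(−Eᵢ/kT) = 3·e^(−0) + 6·e^(−0.4614) + 6·e^(−1.270) = 3.000 + 3.782 + 1.685 = 8.467.
F = −kT ln Z = −0.07867 × ln(8.467) = −0.07867 × 2.136 = -0.17 eV.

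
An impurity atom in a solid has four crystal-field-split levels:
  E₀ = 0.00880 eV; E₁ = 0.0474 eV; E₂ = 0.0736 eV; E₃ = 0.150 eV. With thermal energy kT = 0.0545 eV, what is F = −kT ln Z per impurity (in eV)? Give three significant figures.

Eᵢ/kT = 0.16147, 0.86972, 1.3505, 2.7523.
Z = Σ e^(−Eᵢ/kT) = e^(−0.16147) + e^(−0.86972) + e^(−1.3505) + e^(−2.7523) = 0.85089 + 0.41907 + 0.25911 + 0.063781 = 1.5929.
F = −kT ln Z = −0.0545 × ln(1.5929) = −0.0545 × 0.46556 = -0.0254 eV.

-0.0254 eV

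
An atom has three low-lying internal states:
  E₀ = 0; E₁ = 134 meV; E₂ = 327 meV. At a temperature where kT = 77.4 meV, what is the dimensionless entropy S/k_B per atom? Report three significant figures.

Eᵢ/kT = 0, 1.7313, 4.2248.
Z = Σ e^(−Eᵢ/kT) = e^(−0) + e^(−1.7313) + e^(−4.2248) = 1.0000 + 0.17705 + 0.014628 = 1.1917.
⟨E⟩ = Σ EᵢPᵢ = 23.922 meV.
S/k_B = ln Z + ⟨E⟩/kT = ln(1.1917) + 23.922/77.4 = 0.17538 + 0.30907 = 0.484.

0.484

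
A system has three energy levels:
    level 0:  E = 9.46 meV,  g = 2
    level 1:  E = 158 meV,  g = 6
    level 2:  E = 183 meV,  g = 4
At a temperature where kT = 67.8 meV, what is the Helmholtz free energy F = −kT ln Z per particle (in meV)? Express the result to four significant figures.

Eᵢ/kT = 0.139528, 2.33038, 2.69912.
Z = Σ gᵢe^(−Eᵢ/kT) = 2·e^(−0.139528) + 6·e^(−2.33038) + 4·e^(−2.69912) = 1.73954 + 0.583553 + 0.269059 = 2.59215.
F = −kT ln Z = −67.8 × ln(2.59215) = −67.8 × 0.952488 = -64.58 meV.

-64.58 meV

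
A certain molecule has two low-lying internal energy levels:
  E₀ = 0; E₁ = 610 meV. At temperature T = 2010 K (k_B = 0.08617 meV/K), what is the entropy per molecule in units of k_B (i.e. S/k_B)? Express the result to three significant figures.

k_BT = 0.08617 × 2010 K = 173.20 meV.
Eᵢ/kT = 0, 3.5219.
Z = Σ e^(−Eᵢ/kT) = e^(−0) + e^(−3.5219) = 1.0000 + 0.029543 = 1.0295.
⟨E⟩ = Σ EᵢPᵢ = 17.505 meV.
S/k_B = ln Z + ⟨E⟩/kT = ln(1.0295) + 17.505/173.20 = 0.029073 + 0.10107 = 0.130.

0.130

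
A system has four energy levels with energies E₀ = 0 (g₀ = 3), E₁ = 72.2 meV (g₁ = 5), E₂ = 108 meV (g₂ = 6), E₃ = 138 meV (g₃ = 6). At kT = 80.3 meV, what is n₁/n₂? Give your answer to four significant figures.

n₁/n₂ = (g₁/g₂) exp[−(E₁−E₂)/kT] = (5/6) × exp(−(-35.8 meV)/(80.3 meV)) = (5/6) × exp(0.445828) = 1.301.

1.301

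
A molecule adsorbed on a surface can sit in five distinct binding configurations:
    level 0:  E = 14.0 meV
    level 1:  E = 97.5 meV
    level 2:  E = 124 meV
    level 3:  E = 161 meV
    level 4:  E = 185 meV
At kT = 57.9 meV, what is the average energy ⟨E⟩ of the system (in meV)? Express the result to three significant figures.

Eᵢ/kT = 0.24180, 1.6839, 2.1416, 2.7807, 3.1952.
Z = Σ e^(−Eᵢ/kT) = e^(−0.24180) + e^(−1.6839) + e^(−2.1416) + e^(−2.7807) + e^(−3.1952) = 0.78521 + 0.18565 + 0.11747 + 0.061995 + 0.040958 = 1.1913.
⟨E⟩ = Σ Eᵢ e^(−Eᵢ/kT) / Z = (14.0·0.78521 + 97.5·0.18565 + 124·0.11747 + 161·0.061995 + 185·0.040958) / 1.1913 = 51.4 meV.

51.4 meV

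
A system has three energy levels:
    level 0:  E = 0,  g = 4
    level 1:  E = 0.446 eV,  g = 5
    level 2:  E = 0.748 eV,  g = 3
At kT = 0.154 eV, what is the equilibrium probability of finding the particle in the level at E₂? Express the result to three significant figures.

0.00542

Eᵢ/kT = 0, 2.8961, 4.8571.
Z = Σ gᵢe^(−Eᵢ/kT) = 4·e^(−0) + 5·e^(−2.8961) + 3·e^(−4.8571) = 4.0000 + 0.27619 + 0.023319 = 4.2995.
P₂ = g₂ e^(−E₂/kT) / Z = 0.023319/4.2995 = 0.00542.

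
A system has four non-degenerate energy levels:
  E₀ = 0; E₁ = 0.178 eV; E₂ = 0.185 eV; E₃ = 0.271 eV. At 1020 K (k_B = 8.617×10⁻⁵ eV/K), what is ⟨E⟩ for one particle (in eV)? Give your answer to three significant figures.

k_BT = 8.617×10⁻⁵ × 1020 K = 0.087893 eV.
Eᵢ/kT = 0, 2.0252, 2.1048, 3.0833.
Z = Σ e^(−Eᵢ/kT) = e^(−0) + e^(−2.0252) + e^(−2.1048) + e^(−3.0833) = 1.0000 + 0.13197 + 0.12187 + 0.045808 = 1.2996.
⟨E⟩ = Σ Eᵢ e^(−Eᵢ/kT) / Z = (0·1.0000 + 0.178·0.13197 + 0.185·0.12187 + 0.271·0.045808) / 1.2996 = 0.0450 eV.

0.0450 eV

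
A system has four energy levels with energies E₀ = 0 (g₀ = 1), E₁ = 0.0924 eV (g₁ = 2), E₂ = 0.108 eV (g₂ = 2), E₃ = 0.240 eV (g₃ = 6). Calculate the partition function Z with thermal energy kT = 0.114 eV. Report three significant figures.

Eᵢ/kT = 0, 0.81053, 0.94737, 2.1053.
Z = Σ gᵢe^(−Eᵢ/kT) = 1·e^(−0) + 2·e^(−0.81053) + 2·e^(−0.94737) + 6·e^(−2.1053) = 1.0000 + 0.88924 + 0.77552 + 0.73085 = 3.3956.

Z = 3.40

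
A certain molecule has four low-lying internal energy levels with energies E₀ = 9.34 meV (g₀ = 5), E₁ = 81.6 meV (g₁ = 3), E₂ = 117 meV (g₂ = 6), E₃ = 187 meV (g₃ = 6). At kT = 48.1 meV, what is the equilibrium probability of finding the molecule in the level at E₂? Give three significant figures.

0.0991

Eᵢ/kT = 0.19418, 1.6965, 2.4324, 3.8877.
Z = Σ gᵢe^(−Eᵢ/kT) = 5·e^(−0.19418) + 3·e^(−1.6965) + 6·e^(−2.4324) + 6·e^(−3.8877) = 4.1175 + 0.54997 + 0.52695 + 0.12295 = 5.3174.
P₂ = g₂ e^(−E₂/kT) / Z = 0.52695/5.3174 = 0.0991.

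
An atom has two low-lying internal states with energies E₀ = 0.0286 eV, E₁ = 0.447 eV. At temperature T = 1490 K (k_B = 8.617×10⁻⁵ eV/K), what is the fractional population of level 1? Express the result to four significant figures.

k_BT = 8.617×10⁻⁵ × 1490 K = 0.128393 eV.
Eᵢ/kT = 0.222754, 3.48150.
Z = Σ e^(−Eᵢ/kT) = e^(−0.222754) + e^(−3.48150) = 0.800312 + 0.0307612 = 0.831073.
P₁ = e^(−E₁/kT) / Z = 0.0307612/0.831073 = 0.03701.

0.03701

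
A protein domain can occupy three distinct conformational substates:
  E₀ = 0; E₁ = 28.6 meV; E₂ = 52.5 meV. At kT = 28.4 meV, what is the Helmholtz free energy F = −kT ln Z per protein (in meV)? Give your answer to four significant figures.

-11.94 meV

Eᵢ/kT = 0, 1.00704, 1.84859.
Z = Σ e^(−Eᵢ/kT) = e^(−0) + e^(−1.00704) + e^(−1.84859) = 1.00000 + 0.365299 + 0.157459 = 1.52276.
F = −kT ln Z = −28.4 × ln(1.52276) = −28.4 × 0.420524 = -11.94 meV.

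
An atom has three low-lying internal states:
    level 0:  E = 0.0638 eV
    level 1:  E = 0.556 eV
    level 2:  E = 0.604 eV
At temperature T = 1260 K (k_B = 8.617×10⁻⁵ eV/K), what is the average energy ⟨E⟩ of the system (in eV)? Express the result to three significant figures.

0.0727 eV

k_BT = 8.617×10⁻⁵ × 1260 K = 0.10857 eV.
Eᵢ/kT = 0.58764, 5.1211, 5.5632.
Z = Σ e^(−Eᵢ/kT) = e^(−0.58764) + e^(−5.1211) + e^(−5.5632) = 0.55564 + 0.0059695 + 0.0038365 = 0.56545.
⟨E⟩ = Σ Eᵢ e^(−Eᵢ/kT) / Z = (0.0638·0.55564 + 0.556·0.0059695 + 0.604·0.0038365) / 0.56545 = 0.0727 eV.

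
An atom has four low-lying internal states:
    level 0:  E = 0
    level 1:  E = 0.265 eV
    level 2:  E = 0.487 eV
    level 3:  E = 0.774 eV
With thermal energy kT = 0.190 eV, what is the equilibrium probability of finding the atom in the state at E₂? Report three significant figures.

Eᵢ/kT = 0, 1.3947, 2.5632, 4.0737.
Z = Σ e^(−Eᵢ/kT) = e^(−0) + e^(−1.3947) + e^(−2.5632) + e^(−4.0737) = 1.0000 + 0.24791 + 0.077058 + 0.017014 = 1.3420.
P₂ = e^(−E₂/kT) / Z = 0.077058/1.3420 = 0.0574.

0.0574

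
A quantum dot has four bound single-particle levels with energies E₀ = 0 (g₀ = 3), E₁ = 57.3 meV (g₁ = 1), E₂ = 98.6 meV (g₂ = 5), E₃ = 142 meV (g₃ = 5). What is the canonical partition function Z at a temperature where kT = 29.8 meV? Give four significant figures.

Eᵢ/kT = 0, 1.92282, 3.30872, 4.76510.
Z = Σ gᵢe^(−Eᵢ/kT) = 3·e^(−0) + 1·e^(−1.92282) + 5·e^(−3.30872) + 5·e^(−4.76510) = 3.00000 + 0.146194 + 0.182815 + 0.0426102 = 3.37162.

Z = 3.372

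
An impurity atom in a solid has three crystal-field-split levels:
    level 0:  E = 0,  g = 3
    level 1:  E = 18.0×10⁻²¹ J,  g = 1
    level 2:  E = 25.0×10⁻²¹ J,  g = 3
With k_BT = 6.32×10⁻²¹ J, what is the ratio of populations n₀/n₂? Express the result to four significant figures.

n₀/n₂ = (g₀/g₂) exp[−(E₀−E₂)/kT] = (3/3) × exp(−(-25.0 ×10⁻²¹ J)/(6.32 ×10⁻²¹ J)) = (3/3) × exp(3.95570) = 52.23.

52.23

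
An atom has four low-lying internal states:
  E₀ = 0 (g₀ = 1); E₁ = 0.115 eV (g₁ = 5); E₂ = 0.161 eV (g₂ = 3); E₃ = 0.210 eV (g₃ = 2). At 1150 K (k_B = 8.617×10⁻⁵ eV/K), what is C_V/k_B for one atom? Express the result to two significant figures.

k_BT = 8.617×10⁻⁵ × 1150 K = 0.09910 eV.
Eᵢ/kT = 0, 1.160, 1.625, 2.119.
Z = Σ gᵢe^(−Eᵢ/kT) = 1·e^(−0) + 5·e^(−1.160) + 3·e^(−1.625) + 2·e^(−2.119) = 1.000 + 1.567 + 0.5907 + 0.2403 = 3.398.
⟨E⟩ = 0.09587 eV, ⟨E²⟩ = 0.01372 eV².
C_V/k_B = (⟨E²⟩ − ⟨E⟩²)/(kT)² = (0.01372 − 0.009191)/0.009821 = 0.46.

0.46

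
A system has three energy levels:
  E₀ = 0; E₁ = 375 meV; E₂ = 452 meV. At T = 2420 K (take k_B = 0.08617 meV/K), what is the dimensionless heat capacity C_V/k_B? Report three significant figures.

0.657

k_BT = 0.08617 × 2420 K = 208.53 meV.
Eᵢ/kT = 0, 1.7983, 2.1676.
Z = Σ e^(−Eᵢ/kT) = e^(−0) + e^(−1.7983) + e^(−2.1676) = 1.0000 + 0.16558 + 0.11445 = 1.2800.
⟨E⟩ = 88.925 meV, ⟨E²⟩ = 36459 meV².
C_V/k_B = (⟨E²⟩ − ⟨E⟩²)/(kT)² = (36459 − 7907.7)/43485 = 0.657.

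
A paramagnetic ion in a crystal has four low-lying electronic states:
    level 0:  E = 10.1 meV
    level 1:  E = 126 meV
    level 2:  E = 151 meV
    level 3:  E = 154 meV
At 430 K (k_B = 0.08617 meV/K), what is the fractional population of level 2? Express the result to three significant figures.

k_BT = 0.08617 × 430 K = 37.053 meV.
Eᵢ/kT = 0.27258, 3.4005, 4.0752, 4.1562.
Z = Σ e^(−Eᵢ/kT) = e^(−0.27258) + e^(−3.4005) + e^(−4.0752) + e^(−4.1562) = 0.76141 + 0.033357 + 0.016989 + 0.015667 = 0.82742.
P₂ = e^(−E₂/kT) / Z = 0.016989/0.82742 = 0.0205.

0.0205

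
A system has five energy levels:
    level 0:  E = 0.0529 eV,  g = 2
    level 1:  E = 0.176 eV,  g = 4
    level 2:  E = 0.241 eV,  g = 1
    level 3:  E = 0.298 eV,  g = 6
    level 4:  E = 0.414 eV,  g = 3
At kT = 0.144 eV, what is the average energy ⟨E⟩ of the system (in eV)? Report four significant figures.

0.1690 eV

Eᵢ/kT = 0.367361, 1.22222, 1.67361, 2.06944, 2.87500.
Z = Σ gᵢe^(−Eᵢ/kT) = 2·e^(−0.367361) + 4·e^(−1.22222) + 1·e^(−1.67361) + 6·e^(−2.06944) + 3·e^(−2.87500) = 1.38512 + 1.17830 + 0.187569 + 0.757539 + 0.169248 = 3.67778.
⟨E⟩ = Σ Eᵢ gᵢe^(−Eᵢ/kT) / Z = (0.0529·1.38512 + 0.176·1.17830 + 0.241·0.187569 + 0.298·0.757539 + 0.414·0.169248) / 3.67778 = 0.1690 eV.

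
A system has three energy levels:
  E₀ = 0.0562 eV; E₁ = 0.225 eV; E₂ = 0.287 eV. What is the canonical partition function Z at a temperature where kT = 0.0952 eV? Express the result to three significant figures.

Z = 0.697

Eᵢ/kT = 0.59034, 2.3634, 3.0147.
Z = Σ e^(−Eᵢ/kT) = e^(−0.59034) + e^(−2.3634) + e^(−3.0147) = 0.55414 + 0.094100 + 0.049061 = 0.69730.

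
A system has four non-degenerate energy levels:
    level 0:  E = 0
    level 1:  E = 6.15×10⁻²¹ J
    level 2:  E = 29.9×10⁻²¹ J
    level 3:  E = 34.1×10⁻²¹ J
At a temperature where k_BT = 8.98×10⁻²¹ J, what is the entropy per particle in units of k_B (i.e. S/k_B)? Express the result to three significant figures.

0.798

Eᵢ/kT = 0, 0.68486, 3.3296, 3.7973.
Z = Σ e^(−Eᵢ/kT) = e^(−0) + e^(−0.68486) + e^(−3.3296) + e^(−3.7973) = 1.0000 + 0.50416 + 0.035807 + 0.022431 = 1.5624.
⟨E⟩ = Σ EᵢPᵢ = 3.1593 ×10⁻²¹ J.
S/k_B = ln Z + ⟨E⟩/kT = ln(1.5624) + 3.1593/8.98 = 0.44622 + 0.35182 = 0.798.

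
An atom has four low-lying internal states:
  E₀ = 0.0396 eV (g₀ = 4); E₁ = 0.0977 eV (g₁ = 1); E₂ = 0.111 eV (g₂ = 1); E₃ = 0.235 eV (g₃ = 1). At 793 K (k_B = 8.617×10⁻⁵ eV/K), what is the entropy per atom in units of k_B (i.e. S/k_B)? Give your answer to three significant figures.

k_BT = 8.617×10⁻⁵ × 793 K = 0.068333 eV.
Eᵢ/kT = 0.57952, 1.4298, 1.6244, 3.4390.
Z = Σ gᵢe^(−Eᵢ/kT) = 4·e^(−0.57952) + 1·e^(−1.4298) + 1·e^(−1.6244) + 1·e^(−3.4390) = 2.2407 + 0.23936 + 0.19703 + 0.032097 = 2.7092.
⟨E⟩ = Σ EᵢPᵢ = 0.052241 eV.
S/k_B = ln Z + ⟨E⟩/kT = ln(2.7092) + 0.052241/0.068333 = 0.99665 + 0.76451 = 1.76.

1.76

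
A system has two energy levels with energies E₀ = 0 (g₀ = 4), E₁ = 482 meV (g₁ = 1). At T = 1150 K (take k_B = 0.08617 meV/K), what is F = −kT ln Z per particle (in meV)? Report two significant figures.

-140 meV

k_BT = 0.08617 × 1150 K = 99.10 meV.
Eᵢ/kT = 0, 4.864.
Z = Σ gᵢe^(−Eᵢ/kT) = 4·e^(−0) + 1·e^(−4.864) = 4.000 + 0.007720 = 4.008.
F = −kT ln Z = −99.10 × ln(4.008) = −99.10 × 1.388 = -140 meV.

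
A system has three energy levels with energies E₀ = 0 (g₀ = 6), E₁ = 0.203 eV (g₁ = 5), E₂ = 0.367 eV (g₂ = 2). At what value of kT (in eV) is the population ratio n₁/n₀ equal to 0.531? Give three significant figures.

0.450 eV

n₁/n₀ = (g₁/g₀) exp[−(E₁−E₀)/kT] = 0.531.
⇒ (E₁−E₀)/kT = ln((5/6)/0.531) = ln(1.5694) = 0.45069.
kT = 0.203 eV / 0.45069 = 0.450 eV.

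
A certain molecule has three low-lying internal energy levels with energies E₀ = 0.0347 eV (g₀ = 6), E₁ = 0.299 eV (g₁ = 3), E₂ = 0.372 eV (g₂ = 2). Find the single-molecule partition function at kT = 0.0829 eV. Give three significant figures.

Eᵢ/kT = 0.41858, 3.6068, 4.4873.
Z = Σ gᵢe^(−Eᵢ/kT) = 6·e^(−0.41858) + 3·e^(−3.6068) + 2·e^(−4.4873) = 3.9479 + 0.081416 + 0.022502 = 4.0518.

Z = 4.05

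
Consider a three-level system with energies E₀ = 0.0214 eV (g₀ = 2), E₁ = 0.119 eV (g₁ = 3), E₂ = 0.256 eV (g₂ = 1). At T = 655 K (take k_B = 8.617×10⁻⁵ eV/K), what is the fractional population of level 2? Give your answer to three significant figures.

k_BT = 8.617×10⁻⁵ × 655 K = 0.056441 eV.
Eᵢ/kT = 0.37916, 2.1084, 4.5357.
Z = Σ gᵢe^(−Eᵢ/kT) = 2·e^(−0.37916) + 3·e^(−2.1084) + 1·e^(−4.5357) = 1.3689 + 0.36430 + 0.010719 = 1.7439.
P₂ = g₂ e^(−E₂/kT) / Z = 0.010719/1.7439 = 0.00615.

0.00615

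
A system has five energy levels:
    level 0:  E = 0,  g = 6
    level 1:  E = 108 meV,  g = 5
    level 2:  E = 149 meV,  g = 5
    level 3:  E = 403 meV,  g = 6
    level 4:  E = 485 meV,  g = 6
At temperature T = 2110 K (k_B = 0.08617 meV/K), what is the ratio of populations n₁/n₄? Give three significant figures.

6.63

k_BT = 0.08617 × 2110 K = 181.82 meV.
n₁/n₄ = (g₁/g₄) exp[−(E₁−E₄)/kT] = (5/6) × exp(−(-377 meV)/(181.82 meV)) = (5/6) × exp(2.0735) = 6.63.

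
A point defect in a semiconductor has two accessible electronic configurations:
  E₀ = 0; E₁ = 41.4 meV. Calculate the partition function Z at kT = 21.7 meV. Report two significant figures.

Z = 1.1

Eᵢ/kT = 0, 1.908.
Z = Σ e^(−Eᵢ/kT) = e^(−0) + e^(−1.908) = 1.000 + 0.1484 = 1.148.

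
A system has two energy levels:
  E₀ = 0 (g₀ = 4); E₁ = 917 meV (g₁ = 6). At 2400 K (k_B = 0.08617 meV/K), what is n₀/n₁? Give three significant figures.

k_BT = 0.08617 × 2400 K = 206.81 meV.
n₀/n₁ = (g₀/g₁) exp[−(E₀−E₁)/kT] = (4/6) × exp(−(-917 meV)/(206.81 meV)) = (4/6) × exp(4.4340) = 56.2.

56.2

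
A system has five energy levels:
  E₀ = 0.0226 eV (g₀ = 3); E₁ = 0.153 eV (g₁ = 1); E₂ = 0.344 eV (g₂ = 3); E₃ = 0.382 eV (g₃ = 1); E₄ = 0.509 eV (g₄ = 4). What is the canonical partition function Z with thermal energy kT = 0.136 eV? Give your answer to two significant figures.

Eᵢ/kT = 0.1662, 1.125, 2.529, 2.809, 3.743.
Z = Σ gᵢe^(−Eᵢ/kT) = 3·e^(−0.1662) + 1·e^(−1.125) + 3·e^(−2.529) + 1·e^(−2.809) + 4·e^(−3.743) = 2.541 + 0.3247 + 0.2392 + 0.06027 + 0.09473 = 3.260.

Z = 3.3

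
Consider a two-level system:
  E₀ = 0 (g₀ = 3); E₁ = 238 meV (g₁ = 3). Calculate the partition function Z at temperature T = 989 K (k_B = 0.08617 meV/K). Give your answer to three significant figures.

k_BT = 0.08617 × 989 K = 85.222 meV.
Eᵢ/kT = 0, 2.7927.
Z = Σ gᵢe^(−Eᵢ/kT) = 3·e^(−0) + 3·e^(−2.7927) = 3.0000 + 0.18377 = 3.1838.

Z = 3.18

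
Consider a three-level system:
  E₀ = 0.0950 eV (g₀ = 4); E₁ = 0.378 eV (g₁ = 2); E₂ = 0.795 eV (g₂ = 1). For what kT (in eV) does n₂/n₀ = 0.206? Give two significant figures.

n₂/n₀ = (g₂/g₀) exp[−(E₂−E₀)/kT] = 0.206.
⇒ (E₂−E₀)/kT = ln((1/4)/0.206) = ln(1.214) = 0.1939.
kT = 0.7000 eV / 0.1939 = 3.6 eV.

3.6 eV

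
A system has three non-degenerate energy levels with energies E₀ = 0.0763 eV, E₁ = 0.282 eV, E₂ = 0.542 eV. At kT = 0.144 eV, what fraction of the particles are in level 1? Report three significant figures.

Eᵢ/kT = 0.52986, 1.9583, 3.7639.
Z = Σ e^(−Eᵢ/kT) = e^(−0.52986) + e^(−1.9583) + e^(−3.7639) = 0.58869 + 0.14110 + 0.023193 = 0.75298.
P₁ = e^(−E₁/kT) / Z = 0.14110/0.75298 = 0.187.

0.187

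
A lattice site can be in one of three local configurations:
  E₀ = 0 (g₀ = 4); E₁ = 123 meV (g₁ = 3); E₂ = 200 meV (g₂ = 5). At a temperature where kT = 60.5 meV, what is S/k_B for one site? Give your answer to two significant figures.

Eᵢ/kT = 0, 2.033, 3.306.
Z = Σ gᵢe^(−Eᵢ/kT) = 4·e^(−0) + 3·e^(−2.033) + 5·e^(−3.306) = 4.000 + 0.3928 + 0.1833 = 4.576.
⟨E⟩ = Σ EᵢPᵢ = 18.57 meV.
S/k_B = ln Z + ⟨E⟩/kT = ln(4.576) + 18.57/60.5 = 1.521 + 0.3069 = 1.8.

1.8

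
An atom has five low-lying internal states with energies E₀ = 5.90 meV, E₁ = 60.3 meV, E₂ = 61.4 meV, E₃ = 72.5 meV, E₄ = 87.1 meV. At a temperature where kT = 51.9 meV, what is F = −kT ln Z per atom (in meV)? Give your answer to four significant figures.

Eᵢ/kT = 0.113680, 1.16185, 1.18304, 1.39692, 1.67823.
Z = Σ e^(−Eᵢ/kT) = e^(−0.113680) + e^(−1.16185) + e^(−1.18304) + e^(−1.39692) + e^(−1.67823) = 0.892544 + 0.312907 + 0.306346 + 0.247358 + 0.186704 = 1.94586.
F = −kT ln Z = −51.9 × ln(1.94586) = −51.9 × 0.665704 = -34.55 meV.

-34.55 meV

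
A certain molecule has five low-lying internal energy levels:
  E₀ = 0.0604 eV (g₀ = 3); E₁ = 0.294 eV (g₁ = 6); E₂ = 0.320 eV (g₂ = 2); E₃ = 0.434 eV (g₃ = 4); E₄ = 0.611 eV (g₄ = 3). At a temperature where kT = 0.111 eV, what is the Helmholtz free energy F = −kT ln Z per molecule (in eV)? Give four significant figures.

-0.09577 eV

Eᵢ/kT = 0.544144, 2.64865, 2.88288, 3.90991, 5.50450.
Z = Σ gᵢe^(−Eᵢ/kT) = 3·e^(−0.544144) + 6·e^(−2.64865) + 2·e^(−2.88288) + 4·e^(−3.90991) + 3·e^(−5.50450) = 1.74102 + 0.424480 + 0.111947 + 0.0801692 + 0.0122053 = 2.36982.
F = −kT ln Z = −0.111 × ln(2.36982) = −0.111 × 0.862814 = -0.09577 eV.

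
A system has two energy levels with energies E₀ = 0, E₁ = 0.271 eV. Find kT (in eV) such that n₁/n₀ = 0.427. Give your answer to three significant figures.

0.318 eV

n₁/n₀ = exp[−(E₁−E₀)/kT] = 0.427.
⇒ (E₁−E₀)/kT = ln(1/0.427) = ln(2.3419) = 0.85096.
kT = 0.271 eV / 0.85096 = 0.318 eV.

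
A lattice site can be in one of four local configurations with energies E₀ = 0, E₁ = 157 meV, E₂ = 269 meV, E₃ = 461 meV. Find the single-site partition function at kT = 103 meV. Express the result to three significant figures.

Eᵢ/kT = 0, 1.5243, 2.6117, 4.4757.
Z = Σ e^(−Eᵢ/kT) = e^(−0) + e^(−1.5243) + e^(−2.6117) + e^(−4.4757) = 1.0000 + 0.21777 + 0.073410 + 0.011382 = 1.3026.

Z = 1.30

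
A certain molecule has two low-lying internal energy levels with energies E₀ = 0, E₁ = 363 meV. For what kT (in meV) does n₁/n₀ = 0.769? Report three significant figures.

n₁/n₀ = exp[−(E₁−E₀)/kT] = 0.769.
⇒ (E₁−E₀)/kT = ln(1/0.769) = ln(1.3004) = 0.26267.
kT = 363 meV / 0.26267 = 1380 meV.

1380 meV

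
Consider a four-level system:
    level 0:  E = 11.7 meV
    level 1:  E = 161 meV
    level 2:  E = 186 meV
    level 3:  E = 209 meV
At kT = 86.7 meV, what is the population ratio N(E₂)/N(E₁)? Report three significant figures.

n₂/n₁ = exp[−(E₂−E₁)/kT] = exp(−(25 meV)/(86.7 meV)) = exp(-0.28835) = 0.749.

0.749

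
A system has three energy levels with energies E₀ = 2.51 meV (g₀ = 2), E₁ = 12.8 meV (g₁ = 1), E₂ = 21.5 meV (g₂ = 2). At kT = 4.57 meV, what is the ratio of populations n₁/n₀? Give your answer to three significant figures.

0.0526

n₁/n₀ = (g₁/g₀) exp[−(E₁−E₀)/kT] = (1/2) × exp(−(10.29 meV)/(4.57 meV)) = (1/2) × exp(-2.2516) = 0.0526.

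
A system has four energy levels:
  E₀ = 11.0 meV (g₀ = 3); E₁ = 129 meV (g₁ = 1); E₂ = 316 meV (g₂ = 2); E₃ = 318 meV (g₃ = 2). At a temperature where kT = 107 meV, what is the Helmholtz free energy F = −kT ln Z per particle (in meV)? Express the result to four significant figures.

Eᵢ/kT = 0.102804, 1.20561, 2.95327, 2.97196.
Z = Σ gᵢe^(−Eᵢ/kT) = 3·e^(−0.102804) + 1·e^(−1.20561) + 2·e^(−2.95327) + 2·e^(−2.97196) = 2.70691 + 0.299509 + 0.104338 + 0.102406 = 3.21316.
F = −kT ln Z = −107 × ln(3.21316) = −107 × 1.16725 = -124.9 meV.

-124.9 meV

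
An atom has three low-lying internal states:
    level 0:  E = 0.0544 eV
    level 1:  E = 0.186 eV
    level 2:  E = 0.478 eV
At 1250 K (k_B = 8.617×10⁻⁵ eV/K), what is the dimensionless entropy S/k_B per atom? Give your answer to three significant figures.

0.606

k_BT = 8.617×10⁻⁵ × 1250 K = 0.10771 eV.
Eᵢ/kT = 0.50506, 1.7269, 4.4378.
Z = Σ e^(−Eᵢ/kT) = e^(−0.50506) + e^(−1.7269) + e^(−4.4378) = 0.60347 + 0.17783 + 0.011822 = 0.79312.
⟨E⟩ = Σ EᵢPᵢ = 0.090221 eV.
S/k_B = ln Z + ⟨E⟩/kT = ln(0.79312) + 0.090221/0.10771 = -0.23178 + 0.83763 = 0.606.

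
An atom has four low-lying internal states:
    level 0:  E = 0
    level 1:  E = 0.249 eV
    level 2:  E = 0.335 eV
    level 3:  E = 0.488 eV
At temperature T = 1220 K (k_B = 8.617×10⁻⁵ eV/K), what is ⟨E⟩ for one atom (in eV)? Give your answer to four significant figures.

k_BT = 8.617×10⁻⁵ × 1220 K = 0.105127 eV.
Eᵢ/kT = 0, 2.36856, 3.18662, 4.64200.
Z = Σ e^(−Eᵢ/kT) = e^(−0) + e^(−2.36856) + e^(−3.18662) + e^(−4.64200) = 1.00000 + 0.0936154 + 0.0413113 + 0.00963840 = 1.14457.
⟨E⟩ = Σ Eᵢ e^(−Eᵢ/kT) / Z = (0·1.00000 + 0.249·0.0936154 + 0.335·0.0413113 + 0.488·0.00963840) / 1.14457 = 0.03657 eV.

0.03657 eV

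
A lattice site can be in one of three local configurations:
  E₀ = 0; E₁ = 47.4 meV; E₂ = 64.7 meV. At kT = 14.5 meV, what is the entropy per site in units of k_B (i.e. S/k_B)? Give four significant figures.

Eᵢ/kT = 0, 3.26897, 4.46207.
Z = Σ e^(−Eᵢ/kT) = e^(−0) + e^(−3.26897) + e^(−4.46207) = 1.00000 + 0.0380456 + 0.0115385 = 1.04958.
⟨E⟩ = Σ EᵢPᵢ = 2.42945 meV.
S/k_B = ln Z + ⟨E⟩/kT = ln(1.04958) + 2.42945/14.5 = 0.0483901 + 0.167548 = 0.2159.

0.2159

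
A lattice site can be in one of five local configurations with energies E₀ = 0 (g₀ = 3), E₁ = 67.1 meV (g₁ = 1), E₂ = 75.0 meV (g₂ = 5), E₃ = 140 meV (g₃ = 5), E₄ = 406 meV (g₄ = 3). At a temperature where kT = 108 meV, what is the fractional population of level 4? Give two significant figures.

0.0094

Eᵢ/kT = 0, 0.6213, 0.6944, 1.296, 3.759.
Z = Σ gᵢe^(−Eᵢ/kT) = 3·e^(−0) + 1·e^(−0.6213) + 5·e^(−0.6944) + 5·e^(−1.296) + 3·e^(−3.759) = 3.000 + 0.5372 + 2.497 + 1.368 + 0.06992 = 7.472.
P₄ = g₄ e^(−E₄/kT) / Z = 0.06992/7.472 = 0.0094.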